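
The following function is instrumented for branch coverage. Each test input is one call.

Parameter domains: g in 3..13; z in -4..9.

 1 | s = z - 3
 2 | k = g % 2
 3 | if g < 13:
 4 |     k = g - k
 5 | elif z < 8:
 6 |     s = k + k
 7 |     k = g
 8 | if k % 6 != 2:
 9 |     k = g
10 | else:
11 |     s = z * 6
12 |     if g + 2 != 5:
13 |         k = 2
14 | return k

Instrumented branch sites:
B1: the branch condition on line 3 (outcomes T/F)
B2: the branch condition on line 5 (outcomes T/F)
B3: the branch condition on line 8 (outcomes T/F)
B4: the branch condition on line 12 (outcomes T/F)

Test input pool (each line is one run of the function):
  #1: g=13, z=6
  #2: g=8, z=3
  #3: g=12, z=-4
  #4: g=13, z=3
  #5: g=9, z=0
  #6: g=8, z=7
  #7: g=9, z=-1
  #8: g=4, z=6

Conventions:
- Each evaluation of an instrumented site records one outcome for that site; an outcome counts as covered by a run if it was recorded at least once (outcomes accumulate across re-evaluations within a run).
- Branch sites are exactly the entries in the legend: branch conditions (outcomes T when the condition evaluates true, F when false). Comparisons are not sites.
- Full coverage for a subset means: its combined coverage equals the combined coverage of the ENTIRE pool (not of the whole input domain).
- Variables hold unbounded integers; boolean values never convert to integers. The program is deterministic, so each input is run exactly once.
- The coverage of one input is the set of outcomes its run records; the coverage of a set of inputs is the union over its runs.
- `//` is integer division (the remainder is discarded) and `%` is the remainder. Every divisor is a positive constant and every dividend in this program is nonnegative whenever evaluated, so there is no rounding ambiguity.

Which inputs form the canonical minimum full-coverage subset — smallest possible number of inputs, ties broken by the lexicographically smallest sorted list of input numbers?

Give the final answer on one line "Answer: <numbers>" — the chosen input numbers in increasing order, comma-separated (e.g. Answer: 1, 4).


#1 (g=13, z=6) -> covered: B1=F, B2=T, B3=T
#2 (g=8, z=3) -> covered: B1=T, B3=F, B4=T
#3 (g=12, z=-4) -> covered: B1=T, B3=T
#4 (g=13, z=3) -> covered: B1=F, B2=T, B3=T
#5 (g=9, z=0) -> covered: B1=T, B3=F, B4=T
#6 (g=8, z=7) -> covered: B1=T, B3=F, B4=T
#7 (g=9, z=-1) -> covered: B1=T, B3=F, B4=T
#8 (g=4, z=6) -> covered: B1=T, B3=T
the full pool covers 6 outcomes: B1=T, B1=F, B2=T, B3=T, B3=F, B4=T
size 1 is not enough: best union over all size-1 subsets is 3/6
at size 2, {1, 2} reaches all 6 outcomes; every lexicographically earlier size-2 subset fails
Answer: 1, 2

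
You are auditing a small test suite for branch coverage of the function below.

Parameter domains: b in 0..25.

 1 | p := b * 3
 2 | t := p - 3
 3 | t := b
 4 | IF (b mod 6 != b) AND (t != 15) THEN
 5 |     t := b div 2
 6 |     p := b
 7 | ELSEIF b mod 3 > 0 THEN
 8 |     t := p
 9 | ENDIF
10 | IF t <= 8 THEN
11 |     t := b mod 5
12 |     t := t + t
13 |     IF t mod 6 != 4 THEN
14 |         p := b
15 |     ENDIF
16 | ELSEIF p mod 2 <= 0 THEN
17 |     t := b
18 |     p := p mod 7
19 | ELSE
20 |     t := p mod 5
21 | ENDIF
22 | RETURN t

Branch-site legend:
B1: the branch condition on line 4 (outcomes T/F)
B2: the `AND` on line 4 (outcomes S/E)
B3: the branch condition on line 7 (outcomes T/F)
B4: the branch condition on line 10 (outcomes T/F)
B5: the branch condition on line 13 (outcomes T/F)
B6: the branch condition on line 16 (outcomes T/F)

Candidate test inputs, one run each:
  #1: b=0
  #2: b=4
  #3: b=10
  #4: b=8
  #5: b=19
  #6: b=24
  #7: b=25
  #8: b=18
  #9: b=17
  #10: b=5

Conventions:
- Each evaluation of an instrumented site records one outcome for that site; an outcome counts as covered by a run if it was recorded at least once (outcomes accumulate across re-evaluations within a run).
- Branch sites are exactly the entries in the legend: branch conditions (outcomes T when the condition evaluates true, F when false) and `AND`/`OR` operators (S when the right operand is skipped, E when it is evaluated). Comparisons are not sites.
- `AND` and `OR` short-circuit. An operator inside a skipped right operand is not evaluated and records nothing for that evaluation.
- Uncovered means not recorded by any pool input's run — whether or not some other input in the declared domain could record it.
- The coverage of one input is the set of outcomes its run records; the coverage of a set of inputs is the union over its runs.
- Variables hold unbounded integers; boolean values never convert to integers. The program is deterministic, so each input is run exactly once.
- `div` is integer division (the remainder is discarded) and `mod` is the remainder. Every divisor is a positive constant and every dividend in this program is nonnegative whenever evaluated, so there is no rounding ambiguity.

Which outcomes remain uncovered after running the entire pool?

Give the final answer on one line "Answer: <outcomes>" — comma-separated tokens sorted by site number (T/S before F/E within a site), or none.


#1 (b=0) -> covered: B1=F, B2=S, B3=F, B4=T, B5=T
#2 (b=4) -> covered: B1=F, B2=S, B3=T, B4=F, B6=T
#3 (b=10) -> covered: B1=T, B2=E, B4=T, B5=T
#4 (b=8) -> covered: B1=T, B2=E, B4=T, B5=T
#5 (b=19) -> covered: B1=T, B2=E, B4=F, B6=F
#6 (b=24) -> covered: B1=T, B2=E, B4=F, B6=T
#7 (b=25) -> covered: B1=T, B2=E, B4=F, B6=F
#8 (b=18) -> covered: B1=T, B2=E, B4=F, B6=T
#9 (b=17) -> covered: B1=T, B2=E, B4=T, B5=F
#10 (b=5) -> covered: B1=F, B2=S, B3=T, B4=F, B6=F
union over the pool: B1=T, B1=F, B2=S, B2=E, B3=T, B3=F, B4=T, B4=F, B5=T, B5=F, B6=T, B6=F
uncovered (0 of 12): none
Answer: none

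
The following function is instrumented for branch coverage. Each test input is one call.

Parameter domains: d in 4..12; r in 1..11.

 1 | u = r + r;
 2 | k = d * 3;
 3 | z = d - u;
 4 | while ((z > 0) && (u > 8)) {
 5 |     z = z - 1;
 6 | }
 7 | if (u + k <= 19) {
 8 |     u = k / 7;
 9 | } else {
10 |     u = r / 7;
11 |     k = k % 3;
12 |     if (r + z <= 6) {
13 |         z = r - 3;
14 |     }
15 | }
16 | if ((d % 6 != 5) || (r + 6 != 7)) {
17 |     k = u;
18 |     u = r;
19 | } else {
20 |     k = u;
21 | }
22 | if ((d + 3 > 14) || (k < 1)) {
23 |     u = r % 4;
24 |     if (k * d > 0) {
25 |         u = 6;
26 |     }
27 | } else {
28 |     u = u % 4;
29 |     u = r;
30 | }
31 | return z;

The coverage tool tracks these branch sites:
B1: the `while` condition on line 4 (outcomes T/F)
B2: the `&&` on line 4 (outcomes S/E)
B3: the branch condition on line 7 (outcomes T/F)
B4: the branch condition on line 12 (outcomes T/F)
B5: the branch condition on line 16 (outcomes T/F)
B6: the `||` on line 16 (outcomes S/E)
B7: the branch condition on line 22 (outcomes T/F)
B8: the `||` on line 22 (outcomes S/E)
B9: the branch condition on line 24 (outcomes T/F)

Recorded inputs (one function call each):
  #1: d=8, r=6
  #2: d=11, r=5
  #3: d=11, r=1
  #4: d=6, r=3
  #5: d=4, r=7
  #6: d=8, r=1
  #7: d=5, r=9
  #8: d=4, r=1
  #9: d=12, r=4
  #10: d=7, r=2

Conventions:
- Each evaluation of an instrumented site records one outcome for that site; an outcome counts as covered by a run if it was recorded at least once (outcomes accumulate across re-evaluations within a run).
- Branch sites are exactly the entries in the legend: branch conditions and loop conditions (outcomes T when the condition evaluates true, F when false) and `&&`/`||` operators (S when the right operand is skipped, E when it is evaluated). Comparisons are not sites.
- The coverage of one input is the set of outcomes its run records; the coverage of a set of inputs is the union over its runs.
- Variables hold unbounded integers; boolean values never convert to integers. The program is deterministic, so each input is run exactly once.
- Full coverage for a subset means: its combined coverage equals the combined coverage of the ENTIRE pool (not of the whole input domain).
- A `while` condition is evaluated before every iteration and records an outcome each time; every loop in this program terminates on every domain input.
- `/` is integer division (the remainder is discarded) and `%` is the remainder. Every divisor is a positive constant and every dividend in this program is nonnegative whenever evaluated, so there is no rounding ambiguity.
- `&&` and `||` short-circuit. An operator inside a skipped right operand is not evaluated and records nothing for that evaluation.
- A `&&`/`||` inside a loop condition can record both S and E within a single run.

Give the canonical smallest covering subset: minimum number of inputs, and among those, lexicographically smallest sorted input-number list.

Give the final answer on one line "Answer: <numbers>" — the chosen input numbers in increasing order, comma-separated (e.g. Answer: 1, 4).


#1 (d=8, r=6) -> B2->S, B1->F, B3->F, B4->T, B6->S, B5->T, B8->E, B7->T, B9->F; covered: B1=F, B2=S, B3=F, B4=T, B5=T, B6=S, B7=T, B8=E, B9=F
#2 (d=11, r=5) -> B2->E, B1->T, B2->S, B1->F, B3->F, B4->T, B6->E, B5->T, B8->E, B7->T, B9->F; covered: B1=T, B1=F, B2=S, B2=E, B3=F, B4=T, B5=T, B6=E, B7=T, B8=E, B9=F
#3 (d=11, r=1) -> B2->E, B1->F, B3->F, B4->F, B6->E, B5->F, B8->E, B7->T, B9->F; covered: B1=F, B2=E, B3=F, B4=F, B5=F, B6=E, B7=T, B8=E, B9=F
#4 (d=6, r=3) -> B2->S, B1->F, B3->F, B4->T, B6->S, B5->T, B8->E, B7->T, B9->F; covered: B1=F, B2=S, B3=F, B4=T, B5=T, B6=S, B7=T, B8=E, B9=F
#5 (d=4, r=7) -> B2->S, B1->F, B3->F, B4->T, B6->S, B5->T, B8->E, B7->F; covered: B1=F, B2=S, B3=F, B4=T, B5=T, B6=S, B7=F, B8=E
#6 (d=8, r=1) -> B2->E, B1->F, B3->F, B4->F, B6->S, B5->T, B8->E, B7->T, B9->F; covered: B1=F, B2=E, B3=F, B4=F, B5=T, B6=S, B7=T, B8=E, B9=F
#7 (d=5, r=9) -> B2->S, B1->F, B3->F, B4->T, B6->E, B5->T, B8->E, B7->F; covered: B1=F, B2=S, B3=F, B4=T, B5=T, B6=E, B7=F, B8=E
#8 (d=4, r=1) -> B2->E, B1->F, B3->T, B6->S, B5->T, B8->E, B7->F; covered: B1=F, B2=E, B3=T, B5=T, B6=S, B7=F, B8=E
#9 (d=12, r=4) -> B2->E, B1->F, B3->F, B4->F, B6->S, B5->T, B8->S, B7->T, B9->F; covered: B1=F, B2=E, B3=F, B4=F, B5=T, B6=S, B7=T, B8=S, B9=F
#10 (d=7, r=2) -> B2->E, B1->F, B3->F, B4->T, B6->S, B5->T, B8->E, B7->T, B9->F; covered: B1=F, B2=E, B3=F, B4=T, B5=T, B6=S, B7=T, B8=E, B9=F
union over all inputs: B1=T, B1=F, B2=S, B2=E, B3=T, B3=F, B4=T, B4=F, B5=T, B5=F, B6=S, B6=E, B7=T, B7=F, B8=S, B8=E, B9=F (17 outcomes)
no size-1 subset reaches all 17 outcomes (best union: 11/17)
no size-2 subset reaches all 17 outcomes (best union: 14/17)
no size-3 subset reaches all 17 outcomes (best union: 16/17)
inputs {2, 3, 8, 9} (size 4) cover everything; no size-4 subset with a lexicographically smaller index list covers all 17
Answer: 2, 3, 8, 9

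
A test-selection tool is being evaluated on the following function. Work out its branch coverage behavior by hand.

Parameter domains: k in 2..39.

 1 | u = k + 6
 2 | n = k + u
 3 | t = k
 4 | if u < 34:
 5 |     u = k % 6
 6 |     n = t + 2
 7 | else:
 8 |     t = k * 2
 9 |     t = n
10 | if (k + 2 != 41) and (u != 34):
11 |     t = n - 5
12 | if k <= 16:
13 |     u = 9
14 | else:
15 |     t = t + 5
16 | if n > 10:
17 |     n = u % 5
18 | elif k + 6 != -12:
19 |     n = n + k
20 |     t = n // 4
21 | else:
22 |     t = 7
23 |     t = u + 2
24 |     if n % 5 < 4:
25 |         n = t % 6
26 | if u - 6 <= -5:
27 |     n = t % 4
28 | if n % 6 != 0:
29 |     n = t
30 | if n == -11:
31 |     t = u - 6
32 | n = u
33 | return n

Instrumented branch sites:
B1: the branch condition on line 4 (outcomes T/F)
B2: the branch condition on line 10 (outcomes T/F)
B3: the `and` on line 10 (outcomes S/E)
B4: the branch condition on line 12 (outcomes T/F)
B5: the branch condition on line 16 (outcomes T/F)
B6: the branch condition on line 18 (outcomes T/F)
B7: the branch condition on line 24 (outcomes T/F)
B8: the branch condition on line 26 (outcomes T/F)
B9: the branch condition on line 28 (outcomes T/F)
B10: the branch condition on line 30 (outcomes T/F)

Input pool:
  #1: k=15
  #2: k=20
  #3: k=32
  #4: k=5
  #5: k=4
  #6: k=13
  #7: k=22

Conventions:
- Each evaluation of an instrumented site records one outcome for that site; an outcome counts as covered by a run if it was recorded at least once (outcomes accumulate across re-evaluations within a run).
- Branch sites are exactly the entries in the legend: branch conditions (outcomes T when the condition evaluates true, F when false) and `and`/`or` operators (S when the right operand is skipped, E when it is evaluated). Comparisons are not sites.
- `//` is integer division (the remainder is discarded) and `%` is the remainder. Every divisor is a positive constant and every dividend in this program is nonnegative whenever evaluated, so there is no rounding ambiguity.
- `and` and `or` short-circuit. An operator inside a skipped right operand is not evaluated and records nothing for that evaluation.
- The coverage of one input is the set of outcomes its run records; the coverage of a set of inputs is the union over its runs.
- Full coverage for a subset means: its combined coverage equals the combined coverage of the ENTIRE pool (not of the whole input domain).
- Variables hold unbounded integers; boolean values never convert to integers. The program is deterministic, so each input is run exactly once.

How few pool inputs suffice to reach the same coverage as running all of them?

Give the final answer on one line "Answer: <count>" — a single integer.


input #1, k=15: events B1->T, B3->E, B2->T, B4->T, B5->T, B8->F, B9->T, B10->F; outcomes B1=T, B2=T, B3=E, B4=T, B5=T, B8=F, B9=T, B10=F
input #2, k=20: events B1->T, B3->E, B2->T, B4->F, B5->T, B8->F, B9->T, B10->F; outcomes B1=T, B2=T, B3=E, B4=F, B5=T, B8=F, B9=T, B10=F
input #3, k=32: events B1->F, B3->E, B2->T, B4->F, B5->T, B8->F, B9->T, B10->F; outcomes B1=F, B2=T, B3=E, B4=F, B5=T, B8=F, B9=T, B10=F
input #4, k=5: events B1->T, B3->E, B2->T, B4->T, B5->F, B6->T, B8->F, B9->F, B10->F; outcomes B1=T, B2=T, B3=E, B4=T, B5=F, B6=T, B8=F, B9=F, B10=F
input #5, k=4: events B1->T, B3->E, B2->T, B4->T, B5->F, B6->T, B8->F, B9->T, B10->F; outcomes B1=T, B2=T, B3=E, B4=T, B5=F, B6=T, B8=F, B9=T, B10=F
input #6, k=13: events B1->T, B3->E, B2->T, B4->T, B5->T, B8->F, B9->T, B10->F; outcomes B1=T, B2=T, B3=E, B4=T, B5=T, B8=F, B9=T, B10=F
input #7, k=22: events B1->T, B3->E, B2->T, B4->F, B5->T, B8->F, B9->T, B10->F; outcomes B1=T, B2=T, B3=E, B4=F, B5=T, B8=F, B9=T, B10=F
together the pool reaches 13 outcomes: B1=T, B1=F, B2=T, B3=E, B4=T, B4=F, B5=T, B5=F, B6=T, B8=F, B9=T, B9=F, B10=F
size 1 is not enough: best union over all size-1 subsets is 9/13
the canonical winner is {3, 4}: size 2, full 13-outcome coverage, earliest index list among size-2 covers
Answer: 2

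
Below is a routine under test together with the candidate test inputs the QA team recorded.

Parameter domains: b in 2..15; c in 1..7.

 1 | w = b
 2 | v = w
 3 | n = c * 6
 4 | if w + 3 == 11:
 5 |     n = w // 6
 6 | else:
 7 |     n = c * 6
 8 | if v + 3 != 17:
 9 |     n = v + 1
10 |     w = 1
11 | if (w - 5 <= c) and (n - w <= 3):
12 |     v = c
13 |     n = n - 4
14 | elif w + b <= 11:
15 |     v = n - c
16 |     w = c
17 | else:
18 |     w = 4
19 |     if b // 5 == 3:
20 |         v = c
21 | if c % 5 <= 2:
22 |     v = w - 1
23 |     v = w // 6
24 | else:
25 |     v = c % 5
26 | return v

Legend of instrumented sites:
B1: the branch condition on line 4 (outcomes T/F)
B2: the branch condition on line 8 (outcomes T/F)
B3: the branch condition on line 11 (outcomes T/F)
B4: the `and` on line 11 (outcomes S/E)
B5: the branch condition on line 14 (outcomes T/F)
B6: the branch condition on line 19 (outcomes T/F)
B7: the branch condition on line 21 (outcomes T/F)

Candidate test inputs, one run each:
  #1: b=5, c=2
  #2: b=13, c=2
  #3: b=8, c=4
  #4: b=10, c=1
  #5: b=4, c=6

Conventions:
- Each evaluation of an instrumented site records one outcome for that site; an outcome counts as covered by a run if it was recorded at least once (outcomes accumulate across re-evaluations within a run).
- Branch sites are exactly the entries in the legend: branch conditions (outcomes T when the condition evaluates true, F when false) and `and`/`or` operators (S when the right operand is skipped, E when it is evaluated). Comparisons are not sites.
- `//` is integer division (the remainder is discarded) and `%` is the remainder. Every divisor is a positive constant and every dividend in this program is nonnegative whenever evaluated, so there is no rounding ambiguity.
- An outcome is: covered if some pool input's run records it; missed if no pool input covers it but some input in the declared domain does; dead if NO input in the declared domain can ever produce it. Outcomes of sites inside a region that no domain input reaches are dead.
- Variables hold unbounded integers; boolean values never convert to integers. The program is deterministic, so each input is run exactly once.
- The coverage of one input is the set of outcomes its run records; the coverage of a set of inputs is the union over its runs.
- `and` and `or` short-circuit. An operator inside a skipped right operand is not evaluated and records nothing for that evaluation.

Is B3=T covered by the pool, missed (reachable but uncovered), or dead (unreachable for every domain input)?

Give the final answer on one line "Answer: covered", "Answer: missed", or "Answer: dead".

no pool input records B3=T
but domain input (b=2, c=1) does record it -> reachable, so missed

Answer: missed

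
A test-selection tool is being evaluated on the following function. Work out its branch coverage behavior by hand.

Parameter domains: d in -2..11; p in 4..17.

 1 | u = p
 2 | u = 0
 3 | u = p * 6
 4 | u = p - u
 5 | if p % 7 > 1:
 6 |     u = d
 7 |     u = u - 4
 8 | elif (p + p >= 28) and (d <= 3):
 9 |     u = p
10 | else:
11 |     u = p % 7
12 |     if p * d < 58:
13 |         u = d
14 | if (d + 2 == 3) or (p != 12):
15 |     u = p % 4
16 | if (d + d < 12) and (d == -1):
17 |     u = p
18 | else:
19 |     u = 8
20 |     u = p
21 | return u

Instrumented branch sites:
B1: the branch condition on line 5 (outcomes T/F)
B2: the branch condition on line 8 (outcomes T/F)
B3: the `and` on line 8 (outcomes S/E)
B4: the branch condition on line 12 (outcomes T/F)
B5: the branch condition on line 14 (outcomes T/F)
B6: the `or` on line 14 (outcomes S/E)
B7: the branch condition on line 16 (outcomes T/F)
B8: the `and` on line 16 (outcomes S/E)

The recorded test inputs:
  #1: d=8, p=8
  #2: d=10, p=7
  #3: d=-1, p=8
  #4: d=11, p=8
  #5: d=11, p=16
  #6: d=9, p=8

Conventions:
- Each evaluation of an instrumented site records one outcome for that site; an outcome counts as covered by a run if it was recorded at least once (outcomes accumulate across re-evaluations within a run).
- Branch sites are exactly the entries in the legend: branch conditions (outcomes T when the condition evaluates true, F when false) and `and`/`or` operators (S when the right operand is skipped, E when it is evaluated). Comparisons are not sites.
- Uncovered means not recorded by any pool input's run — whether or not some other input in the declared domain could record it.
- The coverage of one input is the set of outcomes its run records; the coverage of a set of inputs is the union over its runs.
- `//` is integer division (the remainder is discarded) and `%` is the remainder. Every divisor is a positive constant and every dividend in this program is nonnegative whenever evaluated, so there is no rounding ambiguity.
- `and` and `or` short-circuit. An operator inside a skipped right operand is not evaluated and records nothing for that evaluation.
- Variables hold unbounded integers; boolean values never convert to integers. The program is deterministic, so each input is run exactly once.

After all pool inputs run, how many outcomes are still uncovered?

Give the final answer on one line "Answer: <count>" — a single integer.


input #1 (d=8, p=8): events B1->F, B3->S, B2->F, B4->F, B6->E, B5->T, B8->S, B7->F; covers B1=F, B2=F, B3=S, B4=F, B5=T, B6=E, B7=F, B8=S
input #2 (d=10, p=7): events B1->F, B3->S, B2->F, B4->F, B6->E, B5->T, B8->S, B7->F; covers B1=F, B2=F, B3=S, B4=F, B5=T, B6=E, B7=F, B8=S
input #3 (d=-1, p=8): events B1->F, B3->S, B2->F, B4->T, B6->E, B5->T, B8->E, B7->T; covers B1=F, B2=F, B3=S, B4=T, B5=T, B6=E, B7=T, B8=E
input #4 (d=11, p=8): events B1->F, B3->S, B2->F, B4->F, B6->E, B5->T, B8->S, B7->F; covers B1=F, B2=F, B3=S, B4=F, B5=T, B6=E, B7=F, B8=S
input #5 (d=11, p=16): events B1->T, B6->E, B5->T, B8->S, B7->F; covers B1=T, B5=T, B6=E, B7=F, B8=S
input #6 (d=9, p=8): events B1->F, B3->S, B2->F, B4->F, B6->E, B5->T, B8->S, B7->F; covers B1=F, B2=F, B3=S, B4=F, B5=T, B6=E, B7=F, B8=S
union over the pool: B1=T, B1=F, B2=F, B3=S, B4=T, B4=F, B5=T, B6=E, B7=T, B7=F, B8=S, B8=E
uncovered (4 of 16): B2=T, B3=E, B5=F, B6=S
Answer: 4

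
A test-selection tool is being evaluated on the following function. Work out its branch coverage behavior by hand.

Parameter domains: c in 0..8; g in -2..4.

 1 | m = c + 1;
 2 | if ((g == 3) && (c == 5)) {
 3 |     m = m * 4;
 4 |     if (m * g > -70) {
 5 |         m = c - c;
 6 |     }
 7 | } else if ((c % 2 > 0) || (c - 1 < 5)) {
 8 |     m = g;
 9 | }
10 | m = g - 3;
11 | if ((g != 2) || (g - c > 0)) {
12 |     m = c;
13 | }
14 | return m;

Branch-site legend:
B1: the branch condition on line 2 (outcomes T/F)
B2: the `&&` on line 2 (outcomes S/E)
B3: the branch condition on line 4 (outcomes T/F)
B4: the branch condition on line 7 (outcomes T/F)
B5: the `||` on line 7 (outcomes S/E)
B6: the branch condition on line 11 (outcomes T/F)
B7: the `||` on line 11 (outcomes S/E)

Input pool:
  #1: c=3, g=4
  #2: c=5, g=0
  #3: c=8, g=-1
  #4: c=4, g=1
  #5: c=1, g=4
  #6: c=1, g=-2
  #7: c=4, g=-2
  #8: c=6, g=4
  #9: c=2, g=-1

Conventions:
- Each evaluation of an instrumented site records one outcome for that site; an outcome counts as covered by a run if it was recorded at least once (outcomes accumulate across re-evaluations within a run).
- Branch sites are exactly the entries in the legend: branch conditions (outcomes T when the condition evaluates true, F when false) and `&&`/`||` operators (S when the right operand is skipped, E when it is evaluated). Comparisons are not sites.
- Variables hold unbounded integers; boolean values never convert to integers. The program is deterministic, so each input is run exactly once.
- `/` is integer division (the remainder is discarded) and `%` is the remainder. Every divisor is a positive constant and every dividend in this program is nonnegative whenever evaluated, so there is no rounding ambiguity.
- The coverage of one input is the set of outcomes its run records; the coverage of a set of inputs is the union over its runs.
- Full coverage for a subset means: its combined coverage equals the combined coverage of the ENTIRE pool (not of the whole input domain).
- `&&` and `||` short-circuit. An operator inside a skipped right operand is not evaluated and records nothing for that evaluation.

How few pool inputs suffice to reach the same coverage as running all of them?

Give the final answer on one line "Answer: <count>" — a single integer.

test 1 (c=3, g=4) fires B2->S, B1->F, B5->S, B4->T, B7->S, B6->T; hits B1=F, B2=S, B4=T, B5=S, B6=T, B7=S
test 2 (c=5, g=0) fires B2->S, B1->F, B5->S, B4->T, B7->S, B6->T; hits B1=F, B2=S, B4=T, B5=S, B6=T, B7=S
test 3 (c=8, g=-1) fires B2->S, B1->F, B5->E, B4->F, B7->S, B6->T; hits B1=F, B2=S, B4=F, B5=E, B6=T, B7=S
test 4 (c=4, g=1) fires B2->S, B1->F, B5->E, B4->T, B7->S, B6->T; hits B1=F, B2=S, B4=T, B5=E, B6=T, B7=S
test 5 (c=1, g=4) fires B2->S, B1->F, B5->S, B4->T, B7->S, B6->T; hits B1=F, B2=S, B4=T, B5=S, B6=T, B7=S
test 6 (c=1, g=-2) fires B2->S, B1->F, B5->S, B4->T, B7->S, B6->T; hits B1=F, B2=S, B4=T, B5=S, B6=T, B7=S
test 7 (c=4, g=-2) fires B2->S, B1->F, B5->E, B4->T, B7->S, B6->T; hits B1=F, B2=S, B4=T, B5=E, B6=T, B7=S
test 8 (c=6, g=4) fires B2->S, B1->F, B5->E, B4->F, B7->S, B6->T; hits B1=F, B2=S, B4=F, B5=E, B6=T, B7=S
test 9 (c=2, g=-1) fires B2->S, B1->F, B5->E, B4->T, B7->S, B6->T; hits B1=F, B2=S, B4=T, B5=E, B6=T, B7=S
the full pool covers 8 outcomes: B1=F, B2=S, B4=T, B4=F, B5=S, B5=E, B6=T, B7=S
checked all size-1 subsets: none covers 8 outcomes (max 6/8)
the canonical winner is {1, 3}: size 2, full 8-outcome coverage, earliest index list among size-2 covers

Answer: 2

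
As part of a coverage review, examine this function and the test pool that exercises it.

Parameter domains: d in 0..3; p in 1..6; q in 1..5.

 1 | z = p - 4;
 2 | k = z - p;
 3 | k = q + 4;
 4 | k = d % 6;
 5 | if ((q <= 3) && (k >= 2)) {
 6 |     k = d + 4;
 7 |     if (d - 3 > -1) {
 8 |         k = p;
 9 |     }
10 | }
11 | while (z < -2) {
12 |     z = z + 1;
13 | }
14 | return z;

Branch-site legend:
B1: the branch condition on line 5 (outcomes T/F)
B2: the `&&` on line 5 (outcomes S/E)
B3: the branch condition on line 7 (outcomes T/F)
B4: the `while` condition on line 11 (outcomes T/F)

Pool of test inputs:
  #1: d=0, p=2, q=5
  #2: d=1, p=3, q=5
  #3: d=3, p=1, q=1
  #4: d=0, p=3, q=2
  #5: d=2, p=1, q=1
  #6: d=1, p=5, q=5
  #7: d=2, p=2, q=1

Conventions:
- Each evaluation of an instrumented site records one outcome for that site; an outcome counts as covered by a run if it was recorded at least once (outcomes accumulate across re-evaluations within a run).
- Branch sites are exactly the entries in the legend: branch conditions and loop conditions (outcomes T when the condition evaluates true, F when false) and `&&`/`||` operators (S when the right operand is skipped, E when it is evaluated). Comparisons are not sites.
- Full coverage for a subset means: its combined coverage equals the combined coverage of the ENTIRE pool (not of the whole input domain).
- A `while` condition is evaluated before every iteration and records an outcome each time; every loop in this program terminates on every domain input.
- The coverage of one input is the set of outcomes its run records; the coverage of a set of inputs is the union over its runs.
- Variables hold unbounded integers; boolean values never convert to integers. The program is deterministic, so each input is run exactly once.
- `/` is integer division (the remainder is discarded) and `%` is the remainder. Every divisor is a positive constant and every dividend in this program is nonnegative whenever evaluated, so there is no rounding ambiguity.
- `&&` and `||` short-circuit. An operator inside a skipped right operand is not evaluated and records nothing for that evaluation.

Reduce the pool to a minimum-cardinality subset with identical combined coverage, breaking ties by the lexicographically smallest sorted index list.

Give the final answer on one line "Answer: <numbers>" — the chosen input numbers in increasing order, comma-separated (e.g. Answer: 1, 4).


run #1 (d=0, p=2, q=5) runs B2->S, B1->F, B4->F; records B1=F, B2=S, B4=F
run #2 (d=1, p=3, q=5) runs B2->S, B1->F, B4->F; records B1=F, B2=S, B4=F
run #3 (d=3, p=1, q=1) runs B2->E, B1->T, B3->T, B4->T, B4->F; records B1=T, B2=E, B3=T, B4=T, B4=F
run #4 (d=0, p=3, q=2) runs B2->E, B1->F, B4->F; records B1=F, B2=E, B4=F
run #5 (d=2, p=1, q=1) runs B2->E, B1->T, B3->F, B4->T, B4->F; records B1=T, B2=E, B3=F, B4=T, B4=F
run #6 (d=1, p=5, q=5) runs B2->S, B1->F, B4->F; records B1=F, B2=S, B4=F
run #7 (d=2, p=2, q=1) runs B2->E, B1->T, B3->F, B4->F; records B1=T, B2=E, B3=F, B4=F
together the pool reaches 8 outcomes: B1=T, B1=F, B2=S, B2=E, B3=T, B3=F, B4=T, B4=F
no size-1 subset reaches all 8 outcomes (best union: 5/8)
no size-2 subset reaches all 8 outcomes (best union: 7/8)
at size 3, {1, 3, 5} reaches all 8 outcomes; every lexicographically earlier size-3 subset fails
Answer: 1, 3, 5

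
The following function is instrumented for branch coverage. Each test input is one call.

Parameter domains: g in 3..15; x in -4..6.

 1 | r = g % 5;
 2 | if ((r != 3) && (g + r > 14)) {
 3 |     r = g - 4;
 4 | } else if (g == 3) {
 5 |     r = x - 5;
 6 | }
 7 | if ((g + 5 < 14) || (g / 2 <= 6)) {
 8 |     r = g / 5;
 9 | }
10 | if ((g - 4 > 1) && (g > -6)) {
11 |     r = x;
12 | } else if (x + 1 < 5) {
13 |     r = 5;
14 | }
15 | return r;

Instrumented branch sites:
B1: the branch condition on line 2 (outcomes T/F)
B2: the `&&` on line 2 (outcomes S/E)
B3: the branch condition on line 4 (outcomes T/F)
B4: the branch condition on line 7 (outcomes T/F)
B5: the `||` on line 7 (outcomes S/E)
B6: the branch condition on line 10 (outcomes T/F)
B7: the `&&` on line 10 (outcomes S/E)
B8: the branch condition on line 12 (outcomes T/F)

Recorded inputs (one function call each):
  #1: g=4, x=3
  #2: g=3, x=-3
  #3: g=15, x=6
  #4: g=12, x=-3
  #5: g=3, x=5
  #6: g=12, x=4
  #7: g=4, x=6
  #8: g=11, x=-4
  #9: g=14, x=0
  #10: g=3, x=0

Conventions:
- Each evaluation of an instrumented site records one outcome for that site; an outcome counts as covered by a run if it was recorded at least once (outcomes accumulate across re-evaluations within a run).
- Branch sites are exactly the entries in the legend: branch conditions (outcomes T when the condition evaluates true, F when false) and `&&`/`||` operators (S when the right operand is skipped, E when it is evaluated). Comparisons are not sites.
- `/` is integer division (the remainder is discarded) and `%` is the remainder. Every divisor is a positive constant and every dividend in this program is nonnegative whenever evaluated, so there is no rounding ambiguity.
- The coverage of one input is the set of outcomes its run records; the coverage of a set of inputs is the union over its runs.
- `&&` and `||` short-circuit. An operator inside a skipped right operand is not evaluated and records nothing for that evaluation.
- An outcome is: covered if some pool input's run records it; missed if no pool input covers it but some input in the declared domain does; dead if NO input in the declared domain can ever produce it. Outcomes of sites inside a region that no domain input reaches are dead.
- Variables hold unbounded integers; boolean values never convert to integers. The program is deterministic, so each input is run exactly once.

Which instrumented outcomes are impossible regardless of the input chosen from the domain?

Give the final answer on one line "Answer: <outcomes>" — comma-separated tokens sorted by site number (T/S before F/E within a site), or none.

checking every outcome against all 143 domain inputs:
  reachable outcomes have witnesses, e.g. B1=T (e.g. g=14, x=-4), B1=F (e.g. g=3, x=-4), B2=S (e.g. g=3, x=-4), B2=E (e.g. g=4, x=-4)

Answer: none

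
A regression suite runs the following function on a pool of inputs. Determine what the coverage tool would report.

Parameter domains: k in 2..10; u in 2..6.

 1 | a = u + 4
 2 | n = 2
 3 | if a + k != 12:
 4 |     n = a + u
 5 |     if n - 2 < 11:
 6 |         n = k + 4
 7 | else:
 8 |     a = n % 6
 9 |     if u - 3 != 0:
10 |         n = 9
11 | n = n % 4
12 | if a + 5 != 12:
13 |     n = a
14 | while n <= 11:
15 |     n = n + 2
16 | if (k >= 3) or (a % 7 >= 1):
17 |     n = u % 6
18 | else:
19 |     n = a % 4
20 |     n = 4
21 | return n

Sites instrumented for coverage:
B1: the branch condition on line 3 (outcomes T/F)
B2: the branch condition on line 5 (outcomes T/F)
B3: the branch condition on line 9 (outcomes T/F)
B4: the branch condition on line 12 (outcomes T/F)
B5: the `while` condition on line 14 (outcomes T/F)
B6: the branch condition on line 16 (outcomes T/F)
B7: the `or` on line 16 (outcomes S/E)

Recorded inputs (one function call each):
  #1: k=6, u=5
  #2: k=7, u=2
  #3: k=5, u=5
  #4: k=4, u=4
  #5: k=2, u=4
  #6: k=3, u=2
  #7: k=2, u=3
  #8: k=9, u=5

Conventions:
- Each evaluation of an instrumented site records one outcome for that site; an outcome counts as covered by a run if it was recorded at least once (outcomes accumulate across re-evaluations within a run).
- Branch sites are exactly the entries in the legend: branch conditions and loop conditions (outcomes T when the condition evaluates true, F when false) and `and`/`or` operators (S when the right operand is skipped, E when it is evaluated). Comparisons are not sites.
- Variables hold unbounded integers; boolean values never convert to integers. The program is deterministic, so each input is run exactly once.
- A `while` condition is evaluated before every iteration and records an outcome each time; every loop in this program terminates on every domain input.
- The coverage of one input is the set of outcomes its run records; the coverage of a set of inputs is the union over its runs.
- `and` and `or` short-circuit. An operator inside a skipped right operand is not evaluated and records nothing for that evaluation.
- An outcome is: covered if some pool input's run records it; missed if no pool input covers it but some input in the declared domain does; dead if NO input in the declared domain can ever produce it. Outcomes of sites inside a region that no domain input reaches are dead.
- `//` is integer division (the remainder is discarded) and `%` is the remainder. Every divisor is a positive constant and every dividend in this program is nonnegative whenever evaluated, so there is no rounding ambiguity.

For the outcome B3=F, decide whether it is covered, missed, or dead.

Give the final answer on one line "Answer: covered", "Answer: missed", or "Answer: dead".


no pool input records B3=F
but domain input (k=5, u=3) does record it -> reachable, so missed
Answer: missed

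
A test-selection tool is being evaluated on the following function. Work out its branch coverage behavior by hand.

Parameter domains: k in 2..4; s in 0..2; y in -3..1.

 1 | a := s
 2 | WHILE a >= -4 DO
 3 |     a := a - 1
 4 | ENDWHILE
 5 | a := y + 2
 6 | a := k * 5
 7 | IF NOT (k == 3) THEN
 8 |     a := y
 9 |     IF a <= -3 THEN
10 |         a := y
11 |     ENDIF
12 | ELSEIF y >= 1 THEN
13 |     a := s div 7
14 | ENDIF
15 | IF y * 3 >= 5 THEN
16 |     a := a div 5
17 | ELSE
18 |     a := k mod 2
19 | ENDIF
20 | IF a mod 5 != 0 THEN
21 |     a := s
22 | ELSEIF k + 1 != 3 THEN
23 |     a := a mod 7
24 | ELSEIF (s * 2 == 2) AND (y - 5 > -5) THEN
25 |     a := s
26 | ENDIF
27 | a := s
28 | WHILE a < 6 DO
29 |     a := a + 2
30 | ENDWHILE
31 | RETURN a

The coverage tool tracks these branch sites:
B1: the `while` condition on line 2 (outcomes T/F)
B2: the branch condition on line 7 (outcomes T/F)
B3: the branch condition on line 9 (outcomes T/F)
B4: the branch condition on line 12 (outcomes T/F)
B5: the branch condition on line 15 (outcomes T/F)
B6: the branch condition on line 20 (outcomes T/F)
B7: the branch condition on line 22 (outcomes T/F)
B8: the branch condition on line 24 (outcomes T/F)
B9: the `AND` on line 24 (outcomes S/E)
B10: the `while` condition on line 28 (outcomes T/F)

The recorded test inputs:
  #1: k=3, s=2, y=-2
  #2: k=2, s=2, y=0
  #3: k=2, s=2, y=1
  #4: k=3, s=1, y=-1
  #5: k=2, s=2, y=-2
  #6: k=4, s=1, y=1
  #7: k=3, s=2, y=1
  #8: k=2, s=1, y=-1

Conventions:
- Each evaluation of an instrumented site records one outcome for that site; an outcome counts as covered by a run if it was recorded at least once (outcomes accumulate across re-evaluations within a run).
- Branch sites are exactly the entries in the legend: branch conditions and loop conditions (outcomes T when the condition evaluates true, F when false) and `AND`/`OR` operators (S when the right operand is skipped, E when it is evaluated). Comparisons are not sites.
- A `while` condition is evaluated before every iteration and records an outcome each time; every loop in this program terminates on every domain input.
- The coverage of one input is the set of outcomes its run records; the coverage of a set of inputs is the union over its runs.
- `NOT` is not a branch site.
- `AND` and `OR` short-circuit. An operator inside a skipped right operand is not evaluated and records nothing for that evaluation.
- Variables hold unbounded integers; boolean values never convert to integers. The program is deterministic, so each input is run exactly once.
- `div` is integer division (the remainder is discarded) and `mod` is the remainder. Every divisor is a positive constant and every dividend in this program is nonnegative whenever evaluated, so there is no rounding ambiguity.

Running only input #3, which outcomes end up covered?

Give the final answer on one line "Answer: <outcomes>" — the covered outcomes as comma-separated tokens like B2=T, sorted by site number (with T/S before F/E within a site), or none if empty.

Simulating input #3 (k=2, s=2, y=1) step by step:
  B1->T, B1->T, B1->T, B1->T, B1->T, B1->T, B1->T, B1->F, B2->T, B3->F
  B5->F, B6->F, B7->F, B9->S, B8->F, B10->T, B10->T, B10->F
collecting distinct outcomes: B1=T, B1=F, B2=T, B3=F, B5=F, B6=F, B7=F, B8=F, B9=S, B10=T, B10=F

Answer: B1=T, B1=F, B2=T, B3=F, B5=F, B6=F, B7=F, B8=F, B9=S, B10=T, B10=F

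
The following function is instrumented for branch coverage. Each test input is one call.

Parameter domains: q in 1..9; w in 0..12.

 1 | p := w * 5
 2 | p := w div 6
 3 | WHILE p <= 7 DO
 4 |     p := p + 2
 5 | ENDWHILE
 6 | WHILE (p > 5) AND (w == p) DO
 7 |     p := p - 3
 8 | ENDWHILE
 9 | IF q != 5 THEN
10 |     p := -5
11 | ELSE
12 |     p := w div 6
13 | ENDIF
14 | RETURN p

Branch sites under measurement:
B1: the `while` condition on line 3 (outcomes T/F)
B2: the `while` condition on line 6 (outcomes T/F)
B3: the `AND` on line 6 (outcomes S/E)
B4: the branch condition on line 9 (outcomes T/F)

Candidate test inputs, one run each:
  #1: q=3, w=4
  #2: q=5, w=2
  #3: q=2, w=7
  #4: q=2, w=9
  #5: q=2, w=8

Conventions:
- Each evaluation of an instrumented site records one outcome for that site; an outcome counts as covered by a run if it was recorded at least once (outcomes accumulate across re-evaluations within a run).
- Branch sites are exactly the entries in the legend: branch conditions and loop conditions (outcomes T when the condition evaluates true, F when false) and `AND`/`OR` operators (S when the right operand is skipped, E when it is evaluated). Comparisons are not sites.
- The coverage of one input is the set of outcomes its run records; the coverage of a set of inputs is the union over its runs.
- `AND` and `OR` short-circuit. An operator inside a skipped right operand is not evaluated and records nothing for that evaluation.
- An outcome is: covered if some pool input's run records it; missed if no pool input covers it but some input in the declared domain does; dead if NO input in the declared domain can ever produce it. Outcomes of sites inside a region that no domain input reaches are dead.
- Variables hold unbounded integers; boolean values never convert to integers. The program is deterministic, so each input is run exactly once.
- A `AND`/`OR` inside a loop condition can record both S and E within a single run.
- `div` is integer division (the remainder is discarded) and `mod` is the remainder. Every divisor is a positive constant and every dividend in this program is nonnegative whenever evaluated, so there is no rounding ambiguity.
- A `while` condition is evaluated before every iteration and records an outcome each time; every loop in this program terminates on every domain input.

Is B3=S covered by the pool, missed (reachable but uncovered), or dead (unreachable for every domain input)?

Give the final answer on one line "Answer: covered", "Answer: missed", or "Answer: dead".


no pool input records B3=S
checking all 117 inputs in the declared domain: B3=S is never recorded -> dead
Answer: dead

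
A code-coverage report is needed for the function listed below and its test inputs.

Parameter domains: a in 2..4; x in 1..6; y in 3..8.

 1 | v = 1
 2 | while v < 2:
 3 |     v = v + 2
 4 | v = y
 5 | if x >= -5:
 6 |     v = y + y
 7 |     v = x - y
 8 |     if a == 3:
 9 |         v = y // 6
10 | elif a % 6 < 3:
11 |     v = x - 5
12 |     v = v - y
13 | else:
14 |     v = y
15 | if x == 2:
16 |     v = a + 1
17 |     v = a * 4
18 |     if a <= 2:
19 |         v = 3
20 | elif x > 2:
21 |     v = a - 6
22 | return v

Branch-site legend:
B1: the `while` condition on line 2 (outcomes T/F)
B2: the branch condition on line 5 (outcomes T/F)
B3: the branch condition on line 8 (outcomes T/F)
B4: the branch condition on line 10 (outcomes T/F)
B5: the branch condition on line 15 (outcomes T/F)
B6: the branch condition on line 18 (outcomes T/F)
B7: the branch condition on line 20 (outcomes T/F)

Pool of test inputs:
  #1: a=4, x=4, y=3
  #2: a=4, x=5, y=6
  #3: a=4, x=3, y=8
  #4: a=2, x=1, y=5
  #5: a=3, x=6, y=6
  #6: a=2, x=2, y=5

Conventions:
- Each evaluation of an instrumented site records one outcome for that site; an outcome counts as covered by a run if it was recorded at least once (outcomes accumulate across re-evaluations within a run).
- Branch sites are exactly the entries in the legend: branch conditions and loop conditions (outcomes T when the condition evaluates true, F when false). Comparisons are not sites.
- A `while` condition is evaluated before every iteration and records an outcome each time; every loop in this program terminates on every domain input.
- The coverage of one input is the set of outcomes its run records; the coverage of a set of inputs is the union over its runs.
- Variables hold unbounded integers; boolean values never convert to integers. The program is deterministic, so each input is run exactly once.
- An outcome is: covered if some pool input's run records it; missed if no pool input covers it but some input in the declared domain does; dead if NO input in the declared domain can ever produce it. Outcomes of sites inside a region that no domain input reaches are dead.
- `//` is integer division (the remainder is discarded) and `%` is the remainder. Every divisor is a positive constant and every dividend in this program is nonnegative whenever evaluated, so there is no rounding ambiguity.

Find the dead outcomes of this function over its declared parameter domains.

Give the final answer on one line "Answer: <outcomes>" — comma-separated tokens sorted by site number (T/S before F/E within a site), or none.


checking every outcome against all 108 domain inputs:
  B2=F: no domain input ever produces it -> dead
  B4=T: no domain input ever produces it -> dead
  B4=F: no domain input ever produces it -> dead
  reachable outcomes have witnesses, e.g. B1=T (e.g. a=2, x=1, y=3), B1=F (e.g. a=2, x=1, y=3), B2=T (e.g. a=2, x=1, y=3), B3=T (e.g. a=3, x=1, y=3)
Answer: B2=F, B4=T, B4=F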